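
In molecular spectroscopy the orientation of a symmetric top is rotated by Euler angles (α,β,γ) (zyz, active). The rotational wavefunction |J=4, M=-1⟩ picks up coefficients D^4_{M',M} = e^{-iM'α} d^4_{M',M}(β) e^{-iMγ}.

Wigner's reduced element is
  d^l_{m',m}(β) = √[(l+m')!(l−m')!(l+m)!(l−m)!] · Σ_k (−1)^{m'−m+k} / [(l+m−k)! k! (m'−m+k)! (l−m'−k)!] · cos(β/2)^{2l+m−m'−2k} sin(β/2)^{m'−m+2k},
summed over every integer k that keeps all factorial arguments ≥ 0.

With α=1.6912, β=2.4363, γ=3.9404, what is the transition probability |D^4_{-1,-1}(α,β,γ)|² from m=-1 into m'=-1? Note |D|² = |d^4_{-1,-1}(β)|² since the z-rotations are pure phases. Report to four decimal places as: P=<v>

P=0.2560

First d^4_{-1,-1}(β=2.4363), then the phase factors e^{-i(-1)α} and e^{-i(-1)γ}:
Half-angle: c=0.345382, s=0.938462. N=√(6·120·6·120)=720.000000
The bounds max(0,m−m')=0 and min(l+m,l−m')=3 give 4 terms
  k=0: (−1)^0·720.0000/(720)·0.3454^8·0.9385^0 = +0.000202
  k=1: (−1)^1·720.0000/(48)·0.3454^6·0.9385^2 = -0.022425
  k=2: (−1)^2·720.0000/(24)·0.3454^4·0.9385^4 = +0.331123
  k=3: (−1)^3·720.0000/(72)·0.3454^2·0.9385^6 = -0.814893
d^4_{-1,-1}(2.4363) = +0.000202 -0.022425 +0.331123 -0.814893 = -0.505993
|D^4_{-1,-1}|² = |d^4_{-1,-1}(β)|² = (-0.505993)² = 0.256029 (the z-rotation phases have unit modulus)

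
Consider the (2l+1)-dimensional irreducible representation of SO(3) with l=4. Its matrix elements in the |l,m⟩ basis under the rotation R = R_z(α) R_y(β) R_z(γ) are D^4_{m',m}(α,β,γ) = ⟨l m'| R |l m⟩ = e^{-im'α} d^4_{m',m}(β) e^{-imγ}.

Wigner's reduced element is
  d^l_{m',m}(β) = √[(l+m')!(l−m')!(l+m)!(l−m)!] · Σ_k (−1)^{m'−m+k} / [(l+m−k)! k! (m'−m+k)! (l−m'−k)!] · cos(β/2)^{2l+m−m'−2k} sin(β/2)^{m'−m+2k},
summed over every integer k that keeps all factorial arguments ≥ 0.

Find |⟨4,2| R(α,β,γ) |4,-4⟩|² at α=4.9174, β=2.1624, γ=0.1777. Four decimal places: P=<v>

P=0.3057

Split into d^4_{2,-4}(β=2.1624) × two z-phases.
With c≡cos(β/2)=0.470270 and s≡sin(β/2)=0.882523, N=[720·2·1·40320]^{1/2}=7619.763776
The bounds max(0,m−m')=0 and min(l+m,l−m')=0 give 1 term
  k=0: (−1)^6·7619.7638/(1440)·0.4703^2·0.8825^6 = +0.552877
d^4_{2,-4}(2.1624) = +0.552877
|D^4_{2,-4}|² = |d^4_{2,-4}(β)|² = (+0.552877)² = 0.305673 (the z-rotation phases have unit modulus)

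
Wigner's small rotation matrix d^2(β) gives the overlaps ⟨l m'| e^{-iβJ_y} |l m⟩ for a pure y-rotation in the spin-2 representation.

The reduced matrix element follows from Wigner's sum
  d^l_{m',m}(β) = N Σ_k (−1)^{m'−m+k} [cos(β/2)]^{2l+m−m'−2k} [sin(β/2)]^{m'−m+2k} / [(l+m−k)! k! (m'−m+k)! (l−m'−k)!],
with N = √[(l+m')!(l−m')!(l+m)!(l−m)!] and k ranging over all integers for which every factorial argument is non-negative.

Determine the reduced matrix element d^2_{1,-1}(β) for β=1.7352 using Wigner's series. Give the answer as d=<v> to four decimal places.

d=0.3914

d^2_{1,-1}(β=1.7352) via Wigner's sum:
c=cos(1.7352/2)=0.646659, s=sin(1.7352/2)=0.762779; N=√[6·1·1·6]=6.000000
k∈{0,1} keeps every argument non-negative
  k=0: (−1)^2·6.0000/(2)·0.6467^2·0.7628^2 = +0.729911
  k=1: (−1)^3·6.0000/(6)·0.6467^0·0.7628^4 = -0.338529
d^2_{1,-1}(1.7352) = +0.729911 -0.338529 = +0.391382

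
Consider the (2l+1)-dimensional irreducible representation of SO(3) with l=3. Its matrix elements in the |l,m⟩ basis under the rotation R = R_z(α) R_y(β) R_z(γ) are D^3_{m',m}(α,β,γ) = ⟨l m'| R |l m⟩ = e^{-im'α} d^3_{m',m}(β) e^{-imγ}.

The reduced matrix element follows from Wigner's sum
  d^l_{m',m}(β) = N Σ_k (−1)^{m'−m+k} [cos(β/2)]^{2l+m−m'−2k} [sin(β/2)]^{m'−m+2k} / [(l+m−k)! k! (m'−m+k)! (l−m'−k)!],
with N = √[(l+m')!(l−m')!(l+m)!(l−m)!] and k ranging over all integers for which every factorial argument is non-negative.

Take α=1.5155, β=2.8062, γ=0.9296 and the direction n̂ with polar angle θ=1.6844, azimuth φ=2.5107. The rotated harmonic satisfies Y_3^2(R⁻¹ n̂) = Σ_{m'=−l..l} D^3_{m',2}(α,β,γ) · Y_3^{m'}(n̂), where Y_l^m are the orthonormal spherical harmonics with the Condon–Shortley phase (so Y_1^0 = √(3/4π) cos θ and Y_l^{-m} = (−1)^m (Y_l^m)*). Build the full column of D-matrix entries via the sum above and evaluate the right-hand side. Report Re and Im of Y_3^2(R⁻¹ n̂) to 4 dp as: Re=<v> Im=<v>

Need the full column D^3_{m',2} for m'=−3..3 at α=1.5155, β=2.8062, γ=0.9296.
cos(β/2)=0.166911, sin(β/2)=0.985972
d^3_{-3,2}: single k=5 term ⇒ +0.380964;  D = -0.342324+0.167177i
d^3_{-2,2}: k∈[4..5] ⇒ +0.131644 -0.918729 = -0.787085;  D = -0.305777-0.725260i
d^3_{-1,2}: k∈[3..4] ⇒ +0.028189 -0.491823 = -0.463634;  D = -0.436518+0.156232i
d^3_{0,2}: k∈[2..3] ⇒ +0.004133 -0.144209 = -0.140076;  D = +0.039841+0.134291i
d^3_{1,2}: k∈[1..2] ⇒ +0.000404 -0.028189 = -0.027785;  D = +0.027034-0.006418i
d^3_{2,2}: k∈[0..1] ⇒ +0.000022 -0.003773 = -0.003751;  D = -0.000663-0.003692i
d^3_{3,2}: single k=0 term ⇒ -0.000313;  D = -0.000311+0.000038i
Y_3^{m'}(θ=1.6844,φ=2.5107) and Σ D·Y over m':
  (-0.3423+0.1672i)·(+0.1295-0.3882i)  (-0.3058-0.7253i)·(-0.0348-0.1089i)  (-0.4365+0.1562i)·(+0.2426+0.1772i)  (+0.0398+0.1343i)·(+0.1242+0.0000i)  (+0.0270-0.0064i)·(-0.2426+0.1772i)  (-0.0007-0.0037i)·(-0.0348+0.1089i)  (-0.0003+0.0000i)·(-0.1295-0.3882i)
Y_3^2(R⁻¹ n̂) = -0.181392+0.196805i

Re=-0.1814 Im=0.1968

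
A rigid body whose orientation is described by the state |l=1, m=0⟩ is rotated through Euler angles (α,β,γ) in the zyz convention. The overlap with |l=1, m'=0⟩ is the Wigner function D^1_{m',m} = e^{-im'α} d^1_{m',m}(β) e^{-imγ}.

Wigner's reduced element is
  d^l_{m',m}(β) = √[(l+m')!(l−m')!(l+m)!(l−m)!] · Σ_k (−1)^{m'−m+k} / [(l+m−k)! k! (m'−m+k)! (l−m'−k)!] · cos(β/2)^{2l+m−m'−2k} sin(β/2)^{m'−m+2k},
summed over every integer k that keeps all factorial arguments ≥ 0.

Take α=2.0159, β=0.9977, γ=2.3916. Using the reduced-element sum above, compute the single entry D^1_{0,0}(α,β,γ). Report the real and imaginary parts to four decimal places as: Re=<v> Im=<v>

Re=0.5422 Im=0.0000

Split into d^1_{0,0}(β=0.9977) × two z-phases.
c=cos(0.9977/2)=0.878133, s=sin(0.9977/2)=0.478416; N=√[1·1·1·1]=1.000000
k∈{0,1} keeps every argument non-negative
  k=0: (−1)^0·1.0000/(1)·0.8781^2·0.4784^0 = +0.771118
  k=1: (−1)^1·1.0000/(1)·0.8781^0·0.4784^2 = -0.228882
d^1_{0,0}(0.9977) = +0.771118 -0.228882 = +0.542236
Attach z-rotation phases: D = e^{-i(0)(2.0159)}·(+0.542236)·e^{-i(0)(2.3916)} = +0.542236+0.000000i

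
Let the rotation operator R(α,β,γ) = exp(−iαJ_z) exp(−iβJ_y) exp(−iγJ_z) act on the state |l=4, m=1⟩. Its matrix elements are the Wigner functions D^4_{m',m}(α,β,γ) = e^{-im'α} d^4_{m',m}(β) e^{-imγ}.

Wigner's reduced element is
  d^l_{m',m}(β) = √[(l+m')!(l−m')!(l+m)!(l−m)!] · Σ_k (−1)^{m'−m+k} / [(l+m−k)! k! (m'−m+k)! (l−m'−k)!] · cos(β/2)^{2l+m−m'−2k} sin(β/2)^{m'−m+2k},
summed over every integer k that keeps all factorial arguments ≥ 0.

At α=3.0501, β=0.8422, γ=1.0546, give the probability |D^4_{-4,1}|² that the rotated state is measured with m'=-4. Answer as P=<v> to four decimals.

P=0.0042

First d^4_{-4,1}(β=0.8422), then the phase factors e^{-i(-4)α} and e^{-i(1)γ}:
Half-angle: c=0.912640, s=0.408765. N=√(1·40320·120·6)=5387.986637
Admissible k: 5..5 (factorial args all ≥0)
  k=5: (−1)^0·5387.9866/(720)·0.9126^3·0.4088^5 = +0.064917
d^4_{-4,1}(0.8422) = +0.064917
|D^4_{-4,1}|² = |d^4_{-4,1}(β)|² = (+0.064917)² = 0.004214 (the z-rotation phases have unit modulus)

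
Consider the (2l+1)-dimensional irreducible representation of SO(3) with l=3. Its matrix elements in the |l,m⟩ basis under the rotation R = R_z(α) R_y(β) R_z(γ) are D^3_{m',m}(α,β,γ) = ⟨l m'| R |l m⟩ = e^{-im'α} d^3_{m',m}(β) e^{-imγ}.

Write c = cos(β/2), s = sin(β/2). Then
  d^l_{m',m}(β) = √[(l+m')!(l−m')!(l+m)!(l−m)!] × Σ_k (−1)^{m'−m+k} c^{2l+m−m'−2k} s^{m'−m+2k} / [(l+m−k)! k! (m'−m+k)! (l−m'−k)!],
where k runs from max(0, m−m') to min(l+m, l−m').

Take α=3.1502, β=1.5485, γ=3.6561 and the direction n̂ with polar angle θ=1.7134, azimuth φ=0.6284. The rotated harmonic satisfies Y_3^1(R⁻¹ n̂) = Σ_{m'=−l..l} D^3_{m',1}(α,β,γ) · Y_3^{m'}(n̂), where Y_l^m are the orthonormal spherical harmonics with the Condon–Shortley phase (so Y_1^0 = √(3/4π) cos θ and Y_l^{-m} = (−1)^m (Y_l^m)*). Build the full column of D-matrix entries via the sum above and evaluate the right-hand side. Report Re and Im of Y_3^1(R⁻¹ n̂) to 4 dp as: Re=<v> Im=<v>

Need the full column D^3_{m',1} for m'=−3..3 at α=3.1502, β=1.5485, γ=3.6561.
cos(β/2)=0.714946, sin(β/2)=0.699180
d^3_{-3,1}: single k=4 term ⇒ +0.473094;  D = +0.417719-0.222101i
d^3_{-2,1}: k∈[3..4] ⇒ +0.789980 -0.377762 = +0.412218;  D = -0.362289+0.196648i
d^3_{-1,1}: k∈[2..4] ⇒ +0.766340 -0.977220 +0.116825 = -0.094055;  D = -0.082274+0.045579i
d^3_{0,1}: k∈[1..3] ⇒ +0.452423 -1.298070 +0.413817 = -0.431829;  D = +0.375923-0.212506i
d^3_{1,1}: k∈[0..2] ⇒ +0.133548 -1.021786 +0.732915 = -0.155323;  D = -0.134552+0.077597i
d^3_{2,1}: k∈[0..1] ⇒ -0.413004 +0.789980 = +0.376976;  D = -0.324929+0.191134i
d^3_{3,1}: single k=0 term ⇒ +0.494670;  D = +0.424199-0.254467i
Y_3^{m'}(θ=1.7134,φ=0.6284) and Σ D·Y over m':
  (+0.4177-0.2221i)·(-0.1251-0.3848i)  (-0.3623+0.1966i)·(-0.0440+0.1354i)  (-0.0823+0.0456i)·(-0.2327+0.1691i)  (+0.3759-0.2125i)·(+0.1538+0.0000i)  (-0.1346+0.0776i)·(+0.2327+0.1691i)  (-0.3249+0.1911i)·(-0.0440-0.1354i)  (+0.4242-0.2545i)·(+0.1251-0.3848i)
Y_3^1(R⁻¹ n̂) = -0.128306-0.412013i

Re=-0.1283 Im=-0.4120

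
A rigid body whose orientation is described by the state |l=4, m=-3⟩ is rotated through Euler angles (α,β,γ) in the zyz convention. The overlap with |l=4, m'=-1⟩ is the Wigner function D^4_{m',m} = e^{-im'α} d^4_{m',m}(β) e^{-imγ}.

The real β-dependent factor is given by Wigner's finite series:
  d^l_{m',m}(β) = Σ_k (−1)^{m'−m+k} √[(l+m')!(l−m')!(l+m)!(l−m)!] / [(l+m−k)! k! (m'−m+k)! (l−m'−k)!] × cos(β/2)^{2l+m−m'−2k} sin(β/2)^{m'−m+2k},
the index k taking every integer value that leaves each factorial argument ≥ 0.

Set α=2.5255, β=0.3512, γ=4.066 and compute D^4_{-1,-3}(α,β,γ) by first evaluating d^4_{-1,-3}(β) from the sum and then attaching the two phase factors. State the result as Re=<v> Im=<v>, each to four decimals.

Split into d^4_{-1,-3}(β=0.3512) × two z-phases.
With c≡cos(β/2)=0.984622 and s≡sin(β/2)=0.174699, N=[6·120·1·5040]^{1/2}=1904.940944
Admissible k: 0..1 (factorial args all ≥0)
  k=0: (−1)^2·1904.9409/(240)·0.9846^6·0.1747^2 = +0.220733
  k=1: (−1)^3·1904.9409/(144)·0.9846^4·0.1747^4 = -0.011581
d^4_{-1,-3}(0.3512) = +0.220733 -0.011581 = +0.209152
Attach z-rotation phases: D = e^{-i(-1)(2.5255)}·(+0.209152)·e^{-i(-3)(4.066)} = -0.115726+0.174218i

Re=-0.1157 Im=0.1742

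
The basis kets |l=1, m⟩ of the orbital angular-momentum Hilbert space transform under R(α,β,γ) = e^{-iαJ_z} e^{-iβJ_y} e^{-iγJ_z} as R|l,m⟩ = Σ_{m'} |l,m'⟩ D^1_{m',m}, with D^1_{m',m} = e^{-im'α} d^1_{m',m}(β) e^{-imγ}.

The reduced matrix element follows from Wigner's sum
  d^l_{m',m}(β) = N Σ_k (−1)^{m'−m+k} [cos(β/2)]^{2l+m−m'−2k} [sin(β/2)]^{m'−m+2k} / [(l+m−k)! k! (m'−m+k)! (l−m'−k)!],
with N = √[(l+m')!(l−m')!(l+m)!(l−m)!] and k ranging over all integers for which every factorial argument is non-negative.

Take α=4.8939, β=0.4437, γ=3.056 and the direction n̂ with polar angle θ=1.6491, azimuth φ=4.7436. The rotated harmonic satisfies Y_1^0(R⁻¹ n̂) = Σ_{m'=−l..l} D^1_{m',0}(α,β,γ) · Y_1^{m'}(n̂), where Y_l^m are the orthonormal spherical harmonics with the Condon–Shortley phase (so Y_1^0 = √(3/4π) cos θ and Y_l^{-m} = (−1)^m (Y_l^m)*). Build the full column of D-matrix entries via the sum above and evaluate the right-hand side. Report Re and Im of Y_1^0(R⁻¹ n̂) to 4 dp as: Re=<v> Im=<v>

Re=0.1722 Im=0.0000

Need the full column D^1_{m',0} for m'=−1..1 at α=4.8939, β=0.4437, γ=3.056.
cos(β/2)=0.975492, sin(β/2)=0.220035
d^1_{-1,0}: single k=1 term ⇒ +0.303550;  D = +0.054796-0.298563i
d^1_{0,0}: k∈[0..1] ⇒ +0.951585 -0.048415 = +0.903169;  D = +0.903169+0.000000i
d^1_{1,0}: single k=0 term ⇒ -0.303550;  D = -0.054796-0.298563i
Y_1^{m'}(θ=1.6491,φ=4.7436) and Σ D·Y over m':
  (+0.0548-0.2986i)·(+0.0107+0.3443i)  (+0.9032+0.0000i)·(-0.0382+0.0000i)  (-0.0548-0.2986i)·(-0.0107+0.3443i)
Y_1^0(R⁻¹ n̂) = +0.172230+0.000000i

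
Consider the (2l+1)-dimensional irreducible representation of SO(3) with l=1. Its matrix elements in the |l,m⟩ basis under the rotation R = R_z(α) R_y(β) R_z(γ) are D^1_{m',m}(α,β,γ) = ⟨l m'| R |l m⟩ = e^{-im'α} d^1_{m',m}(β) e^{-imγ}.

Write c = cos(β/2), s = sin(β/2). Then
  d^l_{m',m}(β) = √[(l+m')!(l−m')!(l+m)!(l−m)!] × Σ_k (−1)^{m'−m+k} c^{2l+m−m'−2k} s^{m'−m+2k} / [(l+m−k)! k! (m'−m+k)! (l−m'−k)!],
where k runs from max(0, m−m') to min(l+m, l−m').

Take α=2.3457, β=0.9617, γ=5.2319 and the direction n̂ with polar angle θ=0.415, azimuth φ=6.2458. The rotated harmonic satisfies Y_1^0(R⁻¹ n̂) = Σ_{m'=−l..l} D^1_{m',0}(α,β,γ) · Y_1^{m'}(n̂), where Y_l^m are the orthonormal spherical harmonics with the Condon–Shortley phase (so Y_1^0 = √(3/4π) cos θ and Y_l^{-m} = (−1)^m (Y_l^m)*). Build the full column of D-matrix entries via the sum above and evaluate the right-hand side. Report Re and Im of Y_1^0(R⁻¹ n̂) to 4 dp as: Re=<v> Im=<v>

Re=0.1385 Im=0.0000

Need the full column D^1_{m',0} for m'=−1..1 at α=2.3457, β=0.9617, γ=5.2319.
cos(β/2)=0.886602, sin(β/2)=0.462533
d^1_{-1,0}: single k=1 term ⇒ +0.579944;  D = -0.405757+0.414364i
d^1_{0,0}: k∈[0..1] ⇒ +0.786063 -0.213937 = +0.572127;  D = +0.572127+0.000000i
d^1_{1,0}: single k=0 term ⇒ -0.579944;  D = +0.405757+0.414364i
Y_1^{m'}(θ=0.415,φ=6.2458) and Σ D·Y over m':
  (-0.4058+0.4144i)·(+0.1392+0.0052i)  (+0.5721+0.0000i)·(+0.4471+0.0000i)  (+0.4058+0.4144i)·(-0.1392+0.0052i)
Y_1^0(R⁻¹ n̂) = +0.138534+0.000000i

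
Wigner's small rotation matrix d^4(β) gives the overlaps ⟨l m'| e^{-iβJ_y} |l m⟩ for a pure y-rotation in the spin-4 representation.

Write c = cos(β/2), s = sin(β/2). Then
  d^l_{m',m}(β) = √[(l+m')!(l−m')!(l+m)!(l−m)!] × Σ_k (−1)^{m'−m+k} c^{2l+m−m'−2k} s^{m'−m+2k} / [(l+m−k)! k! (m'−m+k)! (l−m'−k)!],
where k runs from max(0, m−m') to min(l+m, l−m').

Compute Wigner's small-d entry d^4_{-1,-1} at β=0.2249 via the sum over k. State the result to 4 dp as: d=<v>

d=0.7734

d^4_{-1,-1}(β=0.2249) via Wigner's sum:
c=cos(0.2249/2)=0.993684, s=sin(0.2249/2)=0.112213; N=√[6·120·6·120]=720.000000
k∈{0,1,2,3} keeps every argument non-negative
  k=0: (−1)^0·720.0000/(720)·0.9937^8·0.1122^0 = +0.950576
  k=1: (−1)^1·720.0000/(48)·0.9937^6·0.1122^2 = -0.181831
  k=2: (−1)^2·720.0000/(24)·0.9937^4·0.1122^4 = +0.004638
  k=3: (−1)^3·720.0000/(72)·0.9937^2·0.1122^6 = -0.000020
d^4_{-1,-1}(0.2249) = +0.950576 -0.181831 +0.004638 -0.000020 = +0.773363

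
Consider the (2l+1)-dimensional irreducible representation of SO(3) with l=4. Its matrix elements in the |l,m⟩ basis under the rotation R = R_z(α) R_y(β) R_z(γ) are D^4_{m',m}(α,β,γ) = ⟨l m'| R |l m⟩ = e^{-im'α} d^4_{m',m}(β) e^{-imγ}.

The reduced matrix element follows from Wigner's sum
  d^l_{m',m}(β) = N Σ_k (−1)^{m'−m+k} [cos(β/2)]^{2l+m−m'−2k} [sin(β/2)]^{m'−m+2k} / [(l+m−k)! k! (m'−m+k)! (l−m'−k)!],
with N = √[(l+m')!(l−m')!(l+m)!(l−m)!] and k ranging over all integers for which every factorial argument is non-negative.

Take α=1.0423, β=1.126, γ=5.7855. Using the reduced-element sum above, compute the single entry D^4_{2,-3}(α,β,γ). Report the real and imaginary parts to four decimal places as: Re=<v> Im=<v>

D^4_{2,-3}(1.0423,1.126,5.7855) = e^{-i·2·1.0423}·d^4_{2,-3}(1.126)·e^{-i·-3·5.7855}. Compute d first:
With c≡cos(β/2)=0.845658 and s≡sin(β/2)=0.533726, N=[720·2·1·5040]^{1/2}=2693.993318
k: max(0,(-3)−(2))=0 … min(4+(-3),4−(2))=1
  k=0: (−1)^5·2693.9933/(240)·0.8457^3·0.5337^5 = -0.294008
  k=1: (−1)^6·2693.9933/(720)·0.8457^1·0.5337^7 = +0.039038
d^4_{2,-3}(1.126) = -0.294008 +0.039038 = -0.254970
D = (-0.491493-0.870881i)·(-0.254970)·(+0.077662-0.996980i) = +0.231111-0.107693i

Re=0.2311 Im=-0.1077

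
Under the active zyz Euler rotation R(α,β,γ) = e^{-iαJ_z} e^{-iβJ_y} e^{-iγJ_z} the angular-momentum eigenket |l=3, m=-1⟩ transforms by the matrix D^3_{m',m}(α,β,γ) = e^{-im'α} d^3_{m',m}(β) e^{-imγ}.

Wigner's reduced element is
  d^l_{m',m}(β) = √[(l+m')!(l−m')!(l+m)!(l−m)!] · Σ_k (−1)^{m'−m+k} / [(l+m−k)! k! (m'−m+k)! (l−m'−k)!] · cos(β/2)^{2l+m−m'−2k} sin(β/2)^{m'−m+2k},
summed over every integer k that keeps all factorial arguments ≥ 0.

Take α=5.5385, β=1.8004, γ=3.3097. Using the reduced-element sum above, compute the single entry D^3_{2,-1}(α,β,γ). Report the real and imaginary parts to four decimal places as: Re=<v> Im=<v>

Re=-0.0130 Im=0.1493

D^3_{2,-1}(5.5385,1.8004,3.3097) = e^{-i·2·5.5385}·d^3_{2,-1}(1.8004)·e^{-i·-1·3.3097}. Compute d first:
With c≡cos(β/2)=0.621453 and s≡sin(β/2)=0.783451, N=[120·1·2·24]^{1/2}=75.894664
k∈{0,1} keeps every argument non-negative
  k=0: (−1)^3·75.8947/(12)·0.6215^3·0.7835^3 = -0.729947
  k=1: (−1)^4·75.8947/(24)·0.6215^1·0.7835^5 = +0.580054
d^3_{2,-1}(1.8004) = -0.729947 +0.580054 = -0.149893
Attach z-rotation phases: D = e^{-i(2)(5.5385)}·(-0.149893)·e^{-i(-1)(3.3097)} = -0.012977+0.149330i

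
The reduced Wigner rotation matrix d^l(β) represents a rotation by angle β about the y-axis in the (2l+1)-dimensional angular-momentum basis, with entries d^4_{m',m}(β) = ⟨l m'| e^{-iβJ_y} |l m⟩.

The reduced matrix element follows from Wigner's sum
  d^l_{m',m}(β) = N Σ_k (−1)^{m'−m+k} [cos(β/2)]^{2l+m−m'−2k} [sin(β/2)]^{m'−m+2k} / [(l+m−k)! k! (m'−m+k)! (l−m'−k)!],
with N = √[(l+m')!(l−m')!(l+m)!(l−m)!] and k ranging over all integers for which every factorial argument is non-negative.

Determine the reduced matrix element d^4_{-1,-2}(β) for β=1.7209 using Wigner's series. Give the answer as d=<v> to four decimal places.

d=-0.0535

d^4_{-1,-2}(β=1.7209) via Wigner's sum:
c=cos(1.7209/2)=0.652096, s=sin(1.7209/2)=0.758136; N=√[6·120·2·720]=1018.233765
k: max(0,(-2)−(-1))=0 … min(4+(-2),4−(-1))=2
  k=0: (−1)^1·1018.2338/(240)·0.6521^7·0.7581^1 = -0.161275
  k=1: (−1)^2·1018.2338/(48)·0.6521^5·0.7581^3 = +1.089950
  k=2: (−1)^3·1018.2338/(72)·0.6521^3·0.7581^5 = -0.982169
d^4_{-1,-2}(1.7209) = -0.161275 +1.089950 -0.982169 = -0.053493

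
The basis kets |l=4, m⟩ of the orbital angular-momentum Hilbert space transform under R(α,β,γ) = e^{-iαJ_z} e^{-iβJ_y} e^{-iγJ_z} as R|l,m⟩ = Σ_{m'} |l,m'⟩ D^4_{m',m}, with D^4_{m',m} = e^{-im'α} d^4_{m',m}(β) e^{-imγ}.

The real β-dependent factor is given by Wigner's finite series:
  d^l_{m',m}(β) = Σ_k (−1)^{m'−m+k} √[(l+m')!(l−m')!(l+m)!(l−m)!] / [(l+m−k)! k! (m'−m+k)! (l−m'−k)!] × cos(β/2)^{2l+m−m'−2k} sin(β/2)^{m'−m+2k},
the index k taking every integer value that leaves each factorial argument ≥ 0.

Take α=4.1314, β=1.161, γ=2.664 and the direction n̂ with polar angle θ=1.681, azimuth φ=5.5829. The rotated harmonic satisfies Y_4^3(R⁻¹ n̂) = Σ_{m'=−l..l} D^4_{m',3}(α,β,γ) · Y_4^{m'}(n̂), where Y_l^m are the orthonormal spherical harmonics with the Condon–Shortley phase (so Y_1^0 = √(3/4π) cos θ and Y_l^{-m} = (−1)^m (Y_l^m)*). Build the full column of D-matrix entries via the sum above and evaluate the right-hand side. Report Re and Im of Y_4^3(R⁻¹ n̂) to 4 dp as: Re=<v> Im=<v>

Need the full column D^4_{m',3} for m'=−4..4 at α=4.1314, β=1.161, γ=2.664.
cos(β/2)=0.836189, sin(β/2)=0.548442
d^4_{-4,3}: single k=7 term ⇒ +0.035299;  D = -0.022185+0.027456i
d^4_{-3,3}: k∈[6..7] ⇒ +0.133196 -0.008186 = +0.125010;  D = -0.038158-0.119044i
d^4_{-2,3}: k∈[5..6] ⇒ +0.325651 -0.046696 = +0.278954;  D = +0.268788+0.074621i
d^4_{-1,3}: k∈[4..5] ⇒ +0.585139 -0.151030 = +0.434109;  D = -0.326650+0.285921i
d^4_{0,3}: k∈[3..4] ⇒ +0.797953 -0.343266 = +0.454687;  D = -0.062556-0.450364i
d^4_{1,3}: k∈[2..3] ⇒ +0.816126 -0.585139 = +0.230987;  D = +0.208693+0.099007i
d^4_{2,3}: k∈[1..2] ⇒ +0.586576 -0.757005 = -0.170429;  D = +0.145576-0.088621i
d^4_{3,3}: k∈[0..1] ⇒ +0.239020 -0.719755 = -0.480736;  D = -0.016415+0.480455i
d^4_{4,3}: single k=0 term ⇒ -0.443410;  D = -0.362129-0.255880i
Y_4^{m'}(θ=1.681,φ=5.5829) and Σ D·Y over m':
  (-0.0222+0.0275i)·(-0.4071+0.1442i)  (-0.0382-0.1190i)·(+0.0683-0.1166i)  (+0.2688+0.0746i)·(-0.0512-0.2981i)  (-0.3266+0.2859i)·(+0.1153+0.0972i)  (-0.0626-0.4504i)·(+0.2795+0.0000i)  (+0.2087+0.0990i)·(-0.1153+0.0972i)  (+0.1456-0.0886i)·(-0.0512+0.2981i)  (-0.0164+0.4805i)·(-0.0683-0.1166i)  (-0.3621-0.2559i)·(-0.4071-0.1442i)
Y_4^3(R⁻¹ n̂) = +0.067088-0.044398i

Re=0.0671 Im=-0.0444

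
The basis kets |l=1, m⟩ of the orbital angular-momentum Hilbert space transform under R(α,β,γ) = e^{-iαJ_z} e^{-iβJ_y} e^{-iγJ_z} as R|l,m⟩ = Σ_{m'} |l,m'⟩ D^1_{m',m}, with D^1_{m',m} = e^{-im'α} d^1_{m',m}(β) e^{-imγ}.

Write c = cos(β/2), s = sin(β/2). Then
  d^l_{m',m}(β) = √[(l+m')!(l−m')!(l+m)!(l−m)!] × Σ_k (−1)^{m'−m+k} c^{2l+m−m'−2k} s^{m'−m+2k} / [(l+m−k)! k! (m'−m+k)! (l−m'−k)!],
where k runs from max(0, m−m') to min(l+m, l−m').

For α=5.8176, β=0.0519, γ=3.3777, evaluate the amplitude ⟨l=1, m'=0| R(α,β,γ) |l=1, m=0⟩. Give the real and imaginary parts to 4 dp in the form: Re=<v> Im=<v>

Re=0.9987 Im=0.0000

First d^1_{0,0}(β=0.0519), then the phase factors e^{-i(0)α} and e^{-i(0)γ}:
Half-angle: c=0.999663, s=0.025947. N=√(1·1·1·1)=1.000000
k: max(0,(0)−(0))=0 … min(1+(0),1−(0))=1
  k=0: (−1)^0·1.0000/(1)·0.9997^2·0.0259^0 = +0.999327
  k=1: (−1)^1·1.0000/(1)·0.9997^0·0.0259^2 = -0.000673
d^1_{0,0}(0.0519) = +0.999327 -0.000673 = +0.998653
Attach z-rotation phases: D = e^{-i(0)(5.8176)}·(+0.998653)·e^{-i(0)(3.3777)} = +0.998653+0.000000i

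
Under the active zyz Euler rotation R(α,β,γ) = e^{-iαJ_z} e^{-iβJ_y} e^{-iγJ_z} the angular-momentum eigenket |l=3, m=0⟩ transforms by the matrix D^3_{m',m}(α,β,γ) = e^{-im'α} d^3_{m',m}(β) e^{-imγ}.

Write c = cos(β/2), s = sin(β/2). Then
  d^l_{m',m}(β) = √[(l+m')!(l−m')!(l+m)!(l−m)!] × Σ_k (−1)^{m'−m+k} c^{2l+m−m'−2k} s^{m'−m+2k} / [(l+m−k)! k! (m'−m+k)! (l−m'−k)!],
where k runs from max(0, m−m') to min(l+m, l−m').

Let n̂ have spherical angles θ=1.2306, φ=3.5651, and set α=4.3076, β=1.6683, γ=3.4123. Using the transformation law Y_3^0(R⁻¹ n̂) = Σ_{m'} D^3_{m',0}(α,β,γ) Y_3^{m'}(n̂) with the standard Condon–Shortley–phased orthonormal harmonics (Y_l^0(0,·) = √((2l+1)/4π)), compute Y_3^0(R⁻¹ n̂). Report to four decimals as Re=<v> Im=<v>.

Need the full column D^3_{m',0} for m'=−3..3 at α=4.3076, β=1.6683, γ=3.4123.
cos(β/2)=0.671808, sin(β/2)=0.740726
d^3_{-3,0}: single k=3 term ⇒ +0.551089;  D = +0.516453+0.192292i
d^3_{-2,0}: k∈[2..3] ⇒ +0.612146 -0.744184 = -0.132038;  D = +0.091080-0.095595i
d^3_{-1,0}: k∈[1..3] ⇒ +0.351134 -1.280616 +0.518947 = -0.410535;  D = +0.161679+0.377358i
d^3_{0,0}: k∈[0..3] ⇒ +0.091933 -1.005858 +1.222819 -0.165175 = +0.143717;  D = +0.143717+0.000000i
d^3_{1,0}: k∈[0..2] ⇒ -0.351134 +1.280616 -0.518947 = +0.410535;  D = -0.161679+0.377358i
d^3_{2,0}: k∈[0..1] ⇒ +0.612146 -0.744184 = -0.132038;  D = +0.091080+0.095595i
d^3_{3,0}: single k=0 term ⇒ -0.551089;  D = -0.516453+0.192292i
Y_3^{m'}(θ=1.2306,φ=3.5651) and Σ D·Y over m':
  (+0.5165+0.1923i)·(-0.1034+0.3339i)  (+0.0911-0.0956i)·(+0.2007-0.2271i)  (+0.1617+0.3774i)·(+0.1231-0.0555i)  (+0.1437+0.0000i)·(-0.3042+0.0000i)  (-0.1617+0.3774i)·(-0.1231-0.0555i)  (+0.0911+0.0956i)·(+0.2007+0.2271i)  (-0.5165+0.1923i)·(+0.1034+0.3339i)
Y_3^0(R⁻¹ n̂) = -0.204068+0.000000i

Re=-0.2041 Im=0.0000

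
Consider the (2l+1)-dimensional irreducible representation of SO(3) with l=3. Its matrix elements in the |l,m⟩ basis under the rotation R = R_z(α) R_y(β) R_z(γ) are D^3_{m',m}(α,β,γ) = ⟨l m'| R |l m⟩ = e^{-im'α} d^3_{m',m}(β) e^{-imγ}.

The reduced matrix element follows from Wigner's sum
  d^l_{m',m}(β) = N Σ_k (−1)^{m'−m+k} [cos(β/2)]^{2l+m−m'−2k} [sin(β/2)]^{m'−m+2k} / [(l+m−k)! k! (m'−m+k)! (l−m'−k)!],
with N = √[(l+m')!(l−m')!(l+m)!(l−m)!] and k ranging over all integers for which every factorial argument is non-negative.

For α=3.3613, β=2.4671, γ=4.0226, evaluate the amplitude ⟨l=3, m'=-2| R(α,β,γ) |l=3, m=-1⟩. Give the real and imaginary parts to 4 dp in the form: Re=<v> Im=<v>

Re=0.0448 Im=0.1751

D^3_{-2,-1}(3.3613,2.4671,4.0226) = e^{-i·-2·3.3613}·d^3_{-2,-1}(2.4671)·e^{-i·-1·4.0226}. Compute d first:
Half-angle: c=0.330890, s=0.943669. N=√(1·120·2·24)=75.894664
The bounds max(0,m−m')=1 and min(l+m,l−m')=2 give 2 terms
  k=1: (−1)^0·75.8947/(24)·0.3309^5·0.9437^1 = +0.011837
  k=2: (−1)^1·75.8947/(12)·0.3309^3·0.9437^3 = -0.192548
d^3_{-2,-1}(2.4671) = +0.011837 -0.192548 = -0.180711
D = (+0.905001+0.425410i)·(-0.180711)·(-0.636374-0.771380i) = +0.044774+0.175077i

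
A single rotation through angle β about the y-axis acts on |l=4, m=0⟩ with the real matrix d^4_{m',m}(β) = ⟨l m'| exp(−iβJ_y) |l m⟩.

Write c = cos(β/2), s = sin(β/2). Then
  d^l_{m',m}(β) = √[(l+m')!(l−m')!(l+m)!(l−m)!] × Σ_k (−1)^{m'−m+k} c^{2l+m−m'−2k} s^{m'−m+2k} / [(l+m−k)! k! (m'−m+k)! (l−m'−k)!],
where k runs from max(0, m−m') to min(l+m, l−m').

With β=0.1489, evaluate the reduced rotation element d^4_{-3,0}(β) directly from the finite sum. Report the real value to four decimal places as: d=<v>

d=0.0048

d^4_{-3,0}(β=0.1489) via Wigner's sum:
With c≡cos(β/2)=0.997230 and s≡sin(β/2)=0.074381, N=[1·5040·24·24]^{1/2}=1703.830978
k∈{3,4} keeps every argument non-negative
  k=3: (−1)^0·1703.8310/(144)·0.9972^5·0.0744^3 = +0.004802
  k=4: (−1)^1·1703.8310/(144)·0.9972^3·0.0744^5 = -0.000027
d^4_{-3,0}(0.1489) = +0.004802 -0.000027 = +0.004775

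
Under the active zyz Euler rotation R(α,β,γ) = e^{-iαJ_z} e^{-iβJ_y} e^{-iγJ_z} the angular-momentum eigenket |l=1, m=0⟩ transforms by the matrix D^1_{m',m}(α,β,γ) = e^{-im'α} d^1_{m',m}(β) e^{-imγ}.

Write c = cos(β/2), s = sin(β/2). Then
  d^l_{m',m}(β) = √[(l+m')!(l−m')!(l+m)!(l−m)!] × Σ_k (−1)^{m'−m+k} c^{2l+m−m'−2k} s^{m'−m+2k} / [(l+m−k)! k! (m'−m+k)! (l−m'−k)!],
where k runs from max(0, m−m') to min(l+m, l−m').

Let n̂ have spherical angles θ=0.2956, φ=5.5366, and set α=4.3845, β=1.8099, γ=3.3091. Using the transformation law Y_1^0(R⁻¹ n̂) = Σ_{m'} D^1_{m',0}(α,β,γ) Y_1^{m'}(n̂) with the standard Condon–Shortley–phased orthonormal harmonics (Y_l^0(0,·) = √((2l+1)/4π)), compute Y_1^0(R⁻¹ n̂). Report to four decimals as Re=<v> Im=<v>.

Need the full column D^1_{m',0} for m'=−1..1 at α=4.3845, β=1.8099, γ=3.3091.
cos(β/2)=0.617725, sin(β/2)=0.786394
d^1_{-1,0}: single k=1 term ⇒ +0.686990;  D = -0.221242-0.650390i
d^1_{0,0}: k∈[0..1] ⇒ +0.381584 -0.618416 = -0.236832;  D = -0.236832+0.000000i
d^1_{1,0}: single k=0 term ⇒ -0.686990;  D = +0.221242-0.650390i
Y_1^{m'}(θ=0.2956,φ=5.5366) and Σ D·Y over m':
  (-0.2212-0.6504i)·(+0.0739+0.0684i)  (-0.2368+0.0000i)·(+0.4674+0.0000i)  (+0.2212-0.6504i)·(-0.0739+0.0684i)
Y_1^0(R⁻¹ n̂) = -0.054474+0.000000i

Re=-0.0545 Im=0.0000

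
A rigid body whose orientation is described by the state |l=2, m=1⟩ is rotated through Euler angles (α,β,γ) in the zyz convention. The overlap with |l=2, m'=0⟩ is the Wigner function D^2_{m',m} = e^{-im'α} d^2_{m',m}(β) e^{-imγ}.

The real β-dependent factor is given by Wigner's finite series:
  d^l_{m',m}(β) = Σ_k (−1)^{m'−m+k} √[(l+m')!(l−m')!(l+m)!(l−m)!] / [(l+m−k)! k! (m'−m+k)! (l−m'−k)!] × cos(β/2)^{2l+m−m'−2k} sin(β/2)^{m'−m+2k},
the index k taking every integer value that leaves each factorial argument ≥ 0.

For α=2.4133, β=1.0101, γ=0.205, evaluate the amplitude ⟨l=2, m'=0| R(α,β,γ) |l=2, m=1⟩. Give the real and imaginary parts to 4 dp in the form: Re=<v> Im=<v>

Split into d^2_{0,1}(β=1.0101) × two z-phases.
c=cos(1.0101/2)=0.875150, s=sin(1.0101/2)=0.483851; N=√[2·2·6·1]=4.898979
k: max(0,(1)−(0))=1 … min(2+(1),2−(0))=2
  k=1: (−1)^0·4.8990/(2)·0.8752^3·0.4839^1 = +0.794393
  k=2: (−1)^1·4.8990/(2)·0.8752^1·0.4839^3 = -0.242825
d^2_{0,1}(1.0101) = +0.794393 -0.242825 = +0.551568
D = (+1.000000+0.000000i)·(+0.551568)·(+0.979061-0.203567i) = +0.540018-0.112281i

Re=0.5400 Im=-0.1123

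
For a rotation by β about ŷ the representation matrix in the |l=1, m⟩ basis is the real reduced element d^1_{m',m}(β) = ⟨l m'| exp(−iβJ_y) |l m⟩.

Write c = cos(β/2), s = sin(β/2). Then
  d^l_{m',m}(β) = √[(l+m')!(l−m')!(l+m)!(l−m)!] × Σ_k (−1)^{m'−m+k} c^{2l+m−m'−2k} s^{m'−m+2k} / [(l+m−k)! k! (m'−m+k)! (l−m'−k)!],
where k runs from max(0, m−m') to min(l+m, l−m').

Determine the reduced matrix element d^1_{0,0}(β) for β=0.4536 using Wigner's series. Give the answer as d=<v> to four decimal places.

d^1_{0,0}(β=0.4536) via Wigner's sum:
Half-angle: c=0.974391, s=0.224861. N=√(1·1·1·1)=1.000000
Admissible k: 0..1 (factorial args all ≥0)
  k=0: (−1)^0·1.0000/(1)·0.9744^2·0.2249^0 = +0.949438
  k=1: (−1)^1·1.0000/(1)·0.9744^0·0.2249^2 = -0.050562
d^1_{0,0}(0.4536) = +0.949438 -0.050562 = +0.898875

d=0.8989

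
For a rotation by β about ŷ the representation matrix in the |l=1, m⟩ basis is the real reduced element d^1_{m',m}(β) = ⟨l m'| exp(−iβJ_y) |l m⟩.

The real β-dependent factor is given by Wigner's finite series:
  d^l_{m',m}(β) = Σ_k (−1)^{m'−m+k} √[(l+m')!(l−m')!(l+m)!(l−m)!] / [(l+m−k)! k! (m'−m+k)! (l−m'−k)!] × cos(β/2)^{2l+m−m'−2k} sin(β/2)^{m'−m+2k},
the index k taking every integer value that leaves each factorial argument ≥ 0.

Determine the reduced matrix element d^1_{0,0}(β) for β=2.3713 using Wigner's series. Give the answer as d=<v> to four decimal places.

d^1_{0,0}(β=2.3713) via Wigner's sum:
With c≡cos(β/2)=0.375695 and s≡sin(β/2)=0.926743, N=[1·1·1·1]^{1/2}=1.000000
The bounds max(0,m−m')=0 and min(l+m,l−m')=1 give 2 terms
  k=0: (−1)^0·1.0000/(1)·0.3757^2·0.9267^0 = +0.141147
  k=1: (−1)^1·1.0000/(1)·0.3757^0·0.9267^2 = -0.858853
d^1_{0,0}(2.3713) = +0.141147 -0.858853 = -0.717707

d=-0.7177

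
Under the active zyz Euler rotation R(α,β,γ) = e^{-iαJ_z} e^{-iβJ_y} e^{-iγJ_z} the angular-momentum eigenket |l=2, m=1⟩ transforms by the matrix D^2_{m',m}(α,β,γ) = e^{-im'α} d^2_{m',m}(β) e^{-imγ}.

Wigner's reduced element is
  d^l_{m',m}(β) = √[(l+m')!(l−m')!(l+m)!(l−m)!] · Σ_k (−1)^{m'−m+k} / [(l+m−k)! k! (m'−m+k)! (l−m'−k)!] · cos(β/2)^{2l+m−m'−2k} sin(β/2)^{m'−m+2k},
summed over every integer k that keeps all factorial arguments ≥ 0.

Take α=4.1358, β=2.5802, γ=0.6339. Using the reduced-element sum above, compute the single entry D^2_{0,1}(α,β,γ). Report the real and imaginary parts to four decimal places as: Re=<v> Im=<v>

D^2_{0,1}(4.1358,2.5802,0.6339) = e^{-i·0·4.1358}·d^2_{0,1}(2.5802)·e^{-i·1·0.6339}. Compute d first:
c=cos(2.5802/2)=0.277025, s=sin(2.5802/2)=0.960863; N=√[2·2·6·1]=4.898979
Admissible k: 1..2 (factorial args all ≥0)
  k=1: (−1)^0·4.8990/(2)·0.2770^3·0.9609^1 = +0.050037
  k=2: (−1)^1·4.8990/(2)·0.2770^1·0.9609^3 = -0.601975
d^2_{0,1}(2.5802) = +0.050037 -0.601975 = -0.551938
Phases: e^{-i·(0)·4.1358}=+1.000000+0.000000i, e^{-i·(1)·0.6339}=+0.805724-0.592292i ⇒ D=-0.444709+0.326908i

Re=-0.4447 Im=0.3269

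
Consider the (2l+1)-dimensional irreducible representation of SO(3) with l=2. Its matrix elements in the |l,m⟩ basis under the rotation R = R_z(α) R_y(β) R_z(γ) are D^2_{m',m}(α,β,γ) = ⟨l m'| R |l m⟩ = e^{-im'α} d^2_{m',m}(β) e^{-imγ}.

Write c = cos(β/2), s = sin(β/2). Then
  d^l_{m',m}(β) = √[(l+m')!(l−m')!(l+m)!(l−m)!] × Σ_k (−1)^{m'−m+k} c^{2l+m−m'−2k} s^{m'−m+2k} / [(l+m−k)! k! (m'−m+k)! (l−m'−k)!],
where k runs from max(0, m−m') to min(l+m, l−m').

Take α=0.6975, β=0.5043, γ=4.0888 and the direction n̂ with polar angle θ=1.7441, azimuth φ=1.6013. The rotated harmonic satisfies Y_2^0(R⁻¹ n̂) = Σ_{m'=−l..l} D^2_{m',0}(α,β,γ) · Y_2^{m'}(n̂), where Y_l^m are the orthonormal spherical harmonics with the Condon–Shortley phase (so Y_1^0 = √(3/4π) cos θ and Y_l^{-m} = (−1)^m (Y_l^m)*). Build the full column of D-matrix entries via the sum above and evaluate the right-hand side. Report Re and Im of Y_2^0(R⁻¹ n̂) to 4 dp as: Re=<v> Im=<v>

Re=-0.2959 Im=0.0000

Need the full column D^2_{m',0} for m'=−2..2 at α=0.6975, β=0.5043, γ=4.0888.
cos(β/2)=0.968378, sin(β/2)=0.249487
d^2_{-2,0}: single k=2 term ⇒ +0.142975;  D = +0.025005+0.140771i
d^2_{-1,0}: k∈[1..2] ⇒ +0.554955 -0.036835 = +0.518120;  D = +0.397113+0.332790i
d^2_{0,0}: k∈[0..2] ⇒ +0.879387 -0.233477 +0.003874 = +0.649784;  D = +0.649784+0.000000i
d^2_{1,0}: k∈[0..1] ⇒ -0.554955 +0.036835 = -0.518120;  D = -0.397113+0.332790i
d^2_{2,0}: single k=0 term ⇒ +0.142975;  D = +0.025005-0.140771i
Y_2^{m'}(θ=1.7441,φ=1.6013) and Σ D·Y over m':
  (+0.0250+0.1408i)·(-0.3741+0.0229i)  (+0.3971+0.3328i)·(+0.0040+0.1312i)  (+0.6498+0.0000i)·(-0.2873+0.0000i)  (-0.3971+0.3328i)·(-0.0040+0.1312i)  (+0.0250-0.1408i)·(-0.3741-0.0229i)
Y_2^0(R⁻¹ n̂) = -0.295916+0.000000i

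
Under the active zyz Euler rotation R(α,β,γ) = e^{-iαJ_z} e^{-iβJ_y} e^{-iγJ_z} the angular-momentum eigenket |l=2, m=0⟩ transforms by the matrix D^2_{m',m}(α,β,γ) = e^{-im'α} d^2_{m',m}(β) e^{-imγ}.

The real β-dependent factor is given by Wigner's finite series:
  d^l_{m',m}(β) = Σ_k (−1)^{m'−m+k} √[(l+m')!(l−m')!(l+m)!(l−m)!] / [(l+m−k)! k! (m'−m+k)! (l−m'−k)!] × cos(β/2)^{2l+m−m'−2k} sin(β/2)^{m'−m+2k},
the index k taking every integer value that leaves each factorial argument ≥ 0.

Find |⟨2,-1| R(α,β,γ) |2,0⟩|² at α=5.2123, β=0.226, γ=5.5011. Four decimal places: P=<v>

Split into d^2_{-1,0}(β=0.226) × two z-phases.
Half-angle: c=0.993622, s=0.112760. N=√(1·6·2·2)=4.898979
k∈{1,2} keeps every argument non-negative
  k=1: (−1)^0·4.8990/(2)·0.9936^3·0.1128^1 = +0.270953
  k=2: (−1)^1·4.8990/(2)·0.9936^1·0.1128^3 = -0.003489
d^2_{-1,0}(0.226) = +0.270953 -0.003489 = +0.267463
|D^2_{-1,0}|² = |d^2_{-1,0}(β)|² = (+0.267463)² = 0.071537 (the z-rotation phases have unit modulus)

P=0.0715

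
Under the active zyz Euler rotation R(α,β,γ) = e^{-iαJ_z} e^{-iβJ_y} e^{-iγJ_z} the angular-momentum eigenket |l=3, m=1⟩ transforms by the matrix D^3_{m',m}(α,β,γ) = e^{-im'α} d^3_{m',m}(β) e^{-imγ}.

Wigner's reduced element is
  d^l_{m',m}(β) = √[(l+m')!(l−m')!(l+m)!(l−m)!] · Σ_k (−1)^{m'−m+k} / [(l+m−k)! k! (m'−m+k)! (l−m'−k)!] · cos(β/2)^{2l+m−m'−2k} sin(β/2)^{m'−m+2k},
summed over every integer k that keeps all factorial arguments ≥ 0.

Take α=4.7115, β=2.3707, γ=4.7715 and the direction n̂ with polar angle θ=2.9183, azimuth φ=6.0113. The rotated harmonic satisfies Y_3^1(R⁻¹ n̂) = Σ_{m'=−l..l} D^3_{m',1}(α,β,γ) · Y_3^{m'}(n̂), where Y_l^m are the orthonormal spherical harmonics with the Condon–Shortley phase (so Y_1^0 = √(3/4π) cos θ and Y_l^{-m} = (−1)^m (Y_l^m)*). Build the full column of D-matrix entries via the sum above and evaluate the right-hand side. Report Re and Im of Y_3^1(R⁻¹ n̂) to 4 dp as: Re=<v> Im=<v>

Re=0.0988 Im=-0.3654

Need the full column D^3_{m',1} for m'=−3..3 at α=4.7115, β=2.3707, γ=4.7715.
cos(β/2)=0.375973, sin(β/2)=0.926631
d^3_{-3,1}: single k=4 term ⇒ +0.403632;  D = -0.402862+0.024920i
d^3_{-2,1}: k∈[3..4] ⇒ +0.267436 -0.812250 = -0.544815;  D = +0.033153+0.543805i
d^3_{-1,1}: k∈[2..4] ⇒ +0.102941 -0.833738 +0.633053 = -0.097743;  D = -0.097567+0.005861i
d^3_{0,1}: k∈[1..3] ⇒ +0.024115 -0.439442 +0.889776 = +0.474449;  D = +0.028029+0.473620i
d^3_{1,1}: k∈[0..2] ⇒ +0.002824 -0.137255 +0.625303 = +0.490873;  D = -0.490041+0.028563i
d^3_{2,1}: k∈[0..1] ⇒ -0.022013 +0.267436 = +0.245422;  D = -0.014063-0.245019i
d^3_{3,1}: single k=0 term ⇒ +0.066448;  D = +0.066343-0.003749i
Y_3^{m'}(θ=2.9183,φ=6.0113) and Σ D·Y over m':
  (-0.4029+0.0249i)·(+0.0031+0.0033i)  (+0.0332+0.5438i)·(-0.0418-0.0253i)  (-0.0976+0.0059i)·(+0.2588+0.0722i)  (+0.0280+0.4736i)·(-0.6386+0.0000i)  (-0.4900+0.0286i)·(-0.2588+0.0722i)  (-0.0141-0.2450i)·(-0.0418+0.0253i)  (+0.0663-0.0037i)·(-0.0031+0.0033i)
Y_3^1(R⁻¹ n̂) = +0.098826-0.365444i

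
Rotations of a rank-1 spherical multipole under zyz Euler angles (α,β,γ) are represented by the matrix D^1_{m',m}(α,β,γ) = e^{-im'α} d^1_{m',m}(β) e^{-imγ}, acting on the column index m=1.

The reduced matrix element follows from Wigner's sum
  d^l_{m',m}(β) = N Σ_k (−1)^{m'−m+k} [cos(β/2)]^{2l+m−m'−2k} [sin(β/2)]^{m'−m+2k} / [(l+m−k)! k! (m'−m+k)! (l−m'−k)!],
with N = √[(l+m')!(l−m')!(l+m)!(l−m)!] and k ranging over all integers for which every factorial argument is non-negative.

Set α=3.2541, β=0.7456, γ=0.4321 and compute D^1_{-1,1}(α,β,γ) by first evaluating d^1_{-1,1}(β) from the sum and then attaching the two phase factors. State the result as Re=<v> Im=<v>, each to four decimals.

Re=-0.1259 Im=0.0417

Split into d^1_{-1,1}(β=0.7456) × two z-phases.
With c≡cos(β/2)=0.931311 and s≡sin(β/2)=0.364225, N=[1·2·2·1]^{1/2}=2.000000
k: max(0,(1)−(-1))=2 … min(1+(1),1−(-1))=2
  k=2: (−1)^0·2.0000/(2)·0.9313^0·0.3642^2 = +0.132660
d^1_{-1,1}(0.7456) = +0.132660
D = (-0.993678-0.112270i)·(+0.132660)·(+0.908088-0.418779i) = -0.125942+0.041679i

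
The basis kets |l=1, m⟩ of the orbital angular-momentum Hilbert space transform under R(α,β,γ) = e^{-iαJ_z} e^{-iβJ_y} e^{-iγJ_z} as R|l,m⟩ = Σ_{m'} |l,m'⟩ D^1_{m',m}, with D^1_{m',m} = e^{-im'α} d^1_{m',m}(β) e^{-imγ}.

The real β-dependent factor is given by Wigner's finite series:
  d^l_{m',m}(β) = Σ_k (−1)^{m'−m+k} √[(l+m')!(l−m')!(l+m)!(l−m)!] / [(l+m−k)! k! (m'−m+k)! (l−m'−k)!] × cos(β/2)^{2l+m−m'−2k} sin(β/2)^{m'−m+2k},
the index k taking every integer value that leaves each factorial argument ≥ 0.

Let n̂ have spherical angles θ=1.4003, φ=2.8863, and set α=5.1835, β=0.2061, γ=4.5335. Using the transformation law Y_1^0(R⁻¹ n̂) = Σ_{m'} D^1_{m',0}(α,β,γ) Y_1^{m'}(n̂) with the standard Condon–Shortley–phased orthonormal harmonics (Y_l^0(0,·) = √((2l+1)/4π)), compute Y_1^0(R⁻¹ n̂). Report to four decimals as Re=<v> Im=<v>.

Need the full column D^1_{m',0} for m'=−1..1 at α=5.1835, β=0.2061, γ=4.5335.
cos(β/2)=0.994695, sin(β/2)=0.102868
d^1_{-1,0}: single k=1 term ⇒ +0.144705;  D = +0.065678-0.128942i
d^1_{0,0}: k∈[0..1] ⇒ +0.989418 -0.010582 = +0.978836;  D = +0.978836+0.000000i
d^1_{1,0}: single k=0 term ⇒ -0.144705;  D = -0.065678-0.128942i
Y_1^{m'}(θ=1.4003,φ=2.8863) and Σ D·Y over m':
  (+0.0657-0.1289i)·(-0.3294-0.0860i)  (+0.9788+0.0000i)·(+0.0829+0.0000i)  (-0.0657-0.1289i)·(+0.3294-0.0860i)
Y_1^0(R⁻¹ n̂) = +0.015699+0.000000i

Re=0.0157 Im=0.0000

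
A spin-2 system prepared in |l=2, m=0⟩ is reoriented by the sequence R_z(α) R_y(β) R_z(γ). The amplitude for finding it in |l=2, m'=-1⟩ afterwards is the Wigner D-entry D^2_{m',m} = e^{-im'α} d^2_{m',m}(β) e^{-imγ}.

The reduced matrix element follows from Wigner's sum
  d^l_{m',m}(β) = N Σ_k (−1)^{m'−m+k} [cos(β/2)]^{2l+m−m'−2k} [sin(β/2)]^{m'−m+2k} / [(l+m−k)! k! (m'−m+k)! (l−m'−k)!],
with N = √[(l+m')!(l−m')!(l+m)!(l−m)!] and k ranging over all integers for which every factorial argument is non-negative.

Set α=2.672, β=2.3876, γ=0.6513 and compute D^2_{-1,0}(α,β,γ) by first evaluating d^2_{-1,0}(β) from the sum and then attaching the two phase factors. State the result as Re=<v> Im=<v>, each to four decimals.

Re=0.5450 Im=-0.2766

First d^2_{-1,0}(β=2.3876), then the phase factors e^{-i(-1)α} and e^{-i(0)γ}:
Half-angle: c=0.368129, s=0.929775. N=√(1·6·2·2)=4.898979
Admissible k: 1..2 (factorial args all ≥0)
  k=1: (−1)^0·4.8990/(2)·0.3681^3·0.9298^1 = +0.113620
  k=2: (−1)^1·4.8990/(2)·0.3681^1·0.9298^3 = -0.724785
d^2_{-1,0}(2.3876) = +0.113620 -0.724785 = -0.611165
Attach z-rotation phases: D = e^{-i(-1)(2.672)}·(-0.611165)·e^{-i(0)(0.6513)} = +0.545008-0.276566i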